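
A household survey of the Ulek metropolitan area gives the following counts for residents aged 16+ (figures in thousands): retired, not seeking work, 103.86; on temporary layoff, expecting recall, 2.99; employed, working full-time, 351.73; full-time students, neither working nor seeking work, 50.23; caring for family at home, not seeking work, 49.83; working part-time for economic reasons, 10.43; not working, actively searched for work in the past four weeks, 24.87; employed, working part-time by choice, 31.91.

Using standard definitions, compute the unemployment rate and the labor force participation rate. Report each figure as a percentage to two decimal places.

Unemployment rate ≈ 6.60%; labor force participation rate ≈ 67.42%.

Employed = 351.73 + 10.43 + 31.91 = 394.07 thousand (anyone who worked, including part-time for economic reasons, counts as employed).
Unemployed = 2.99 + 24.87 = 27.86 thousand (jobless and actively searching, or on temporary layoff).
Labor force = 394.07 + 27.86 = 421.93 thousand.
Not in labor force = 103.86 + 50.23 + 49.83 = 203.92 thousand (those not working and not actively searching are outside the labor force).
Civilian working-age population = 421.93 + 203.92 = 625.85 thousand.
Unemployment rate = 27.86 / 421.93 = 6.60%.
Labor force participation rate = 421.93 / 625.85 = 67.42%.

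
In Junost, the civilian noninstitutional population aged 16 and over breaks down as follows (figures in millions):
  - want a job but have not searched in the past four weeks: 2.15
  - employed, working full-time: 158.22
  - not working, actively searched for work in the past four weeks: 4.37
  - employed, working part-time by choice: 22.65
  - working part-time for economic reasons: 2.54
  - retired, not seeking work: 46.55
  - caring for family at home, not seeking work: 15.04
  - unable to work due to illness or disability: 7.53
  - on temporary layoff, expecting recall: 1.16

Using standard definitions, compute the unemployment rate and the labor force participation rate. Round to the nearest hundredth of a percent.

Unemployment rate ≈ 2.93%; labor force participation rate ≈ 72.61%.

Employed = 158.22 + 22.65 + 2.54 = 183.41 million (anyone who worked, including part-time for economic reasons, counts as employed).
Unemployed = 4.37 + 1.16 = 5.53 million (jobless and actively searching, or on temporary layoff).
Labor force = 183.41 + 5.53 = 188.94 million.
Not in labor force = 2.15 + 46.55 + 15.04 + 7.53 = 71.27 million (those not working and not actively searching are outside the labor force — including those who want a job but have given up searching).
Civilian working-age population = 188.94 + 71.27 = 260.21 million.
Unemployment rate = 5.53 / 188.94 = 2.93%.
Labor force participation rate = 188.94 / 260.21 = 72.61%.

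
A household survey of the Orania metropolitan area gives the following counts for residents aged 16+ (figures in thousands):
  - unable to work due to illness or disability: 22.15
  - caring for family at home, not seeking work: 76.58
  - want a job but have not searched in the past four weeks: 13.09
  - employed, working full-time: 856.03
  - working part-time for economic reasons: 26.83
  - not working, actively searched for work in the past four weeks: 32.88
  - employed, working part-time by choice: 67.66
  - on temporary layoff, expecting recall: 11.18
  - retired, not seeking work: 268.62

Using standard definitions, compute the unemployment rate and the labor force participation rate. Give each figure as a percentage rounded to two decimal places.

Employed = 856.03 + 26.83 + 67.66 = 950.52 thousand (anyone who worked, including part-time for economic reasons, counts as employed).
Unemployed = 32.88 + 11.18 = 44.06 thousand (jobless and actively searching, or on temporary layoff).
Labor force = 950.52 + 44.06 = 994.58 thousand.
Not in labor force = 22.15 + 76.58 + 13.09 + 268.62 = 380.44 thousand (those not working and not actively searching are outside the labor force — including those who want a job but have given up searching).
Civilian working-age population = 994.58 + 380.44 = 1,375.02 thousand.
Unemployment rate = 44.06 / 994.58 = 4.43%.
Labor force participation rate = 994.58 / 1,375.02 = 72.33%.

Unemployment rate ≈ 4.43%; labor force participation rate ≈ 72.33%.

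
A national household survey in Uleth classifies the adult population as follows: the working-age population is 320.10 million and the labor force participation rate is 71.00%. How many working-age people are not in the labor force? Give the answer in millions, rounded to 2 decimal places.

Share not in the labor force = 1 − 0.7100 = 0.2900.
Not in labor force = 0.2900 × 320.10 ≈ 92.83 million.

About 92.83 million are not in the labor force.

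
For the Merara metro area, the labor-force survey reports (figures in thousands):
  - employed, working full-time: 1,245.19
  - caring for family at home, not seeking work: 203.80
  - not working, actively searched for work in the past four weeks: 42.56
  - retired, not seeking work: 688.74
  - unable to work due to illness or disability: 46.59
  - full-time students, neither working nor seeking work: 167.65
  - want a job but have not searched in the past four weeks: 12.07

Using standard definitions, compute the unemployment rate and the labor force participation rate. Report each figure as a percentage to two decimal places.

Employed = 1,245.19 thousand.
Unemployed = 42.56 thousand.
Labor force = 1,245.19 + 42.56 = 1,287.75 thousand.
Not in labor force = 203.80 + 688.74 + 46.59 + 167.65 + 12.07 = 1,118.85 thousand (those not working and not actively searching are outside the labor force — including those who want a job but have given up searching).
Civilian working-age population = 1,287.75 + 1,118.85 = 2,406.60 thousand.
Unemployment rate = 42.56 / 1,287.75 = 3.30%.
Labor force participation rate = 1,287.75 / 2,406.60 = 53.51%.

Unemployment rate ≈ 3.30%; labor force participation rate ≈ 53.51%.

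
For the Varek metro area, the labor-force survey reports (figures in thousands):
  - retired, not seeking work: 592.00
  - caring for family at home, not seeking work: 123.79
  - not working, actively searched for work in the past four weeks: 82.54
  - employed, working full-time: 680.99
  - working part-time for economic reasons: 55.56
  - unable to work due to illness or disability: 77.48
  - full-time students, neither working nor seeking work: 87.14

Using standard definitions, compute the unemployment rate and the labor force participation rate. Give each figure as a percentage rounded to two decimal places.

Employed = 680.99 + 55.56 = 736.55 thousand (anyone who worked, including part-time for economic reasons, counts as employed).
Unemployed = 82.54 thousand.
Labor force = 736.55 + 82.54 = 819.09 thousand.
Not in labor force = 592.00 + 123.79 + 77.48 + 87.14 = 880.41 thousand (those not working and not actively searching are outside the labor force).
Civilian working-age population = 819.09 + 880.41 = 1,699.50 thousand.
Unemployment rate = 82.54 / 819.09 = 10.08%.
Labor force participation rate = 819.09 / 1,699.50 = 48.20%.

Unemployment rate ≈ 10.08%; labor force participation rate ≈ 48.20%.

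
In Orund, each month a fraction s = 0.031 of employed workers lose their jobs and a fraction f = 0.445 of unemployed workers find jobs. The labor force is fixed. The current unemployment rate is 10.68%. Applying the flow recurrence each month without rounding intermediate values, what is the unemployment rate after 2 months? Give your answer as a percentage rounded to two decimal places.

With a fixed labor force, u_{t+1} = u_t + s·(1−u_t) − f·u_t = u_t·(1−s−f) + s.
Here 1−s−f = 0.524 and s = 0.031.
u_1 = 0.106800 × 0.524 + 0.031 = 0.086963.
u_2 = 0.086963 × 0.524 + 0.031 = 0.076569.

Unemployment rate after two months ≈ 7.66%.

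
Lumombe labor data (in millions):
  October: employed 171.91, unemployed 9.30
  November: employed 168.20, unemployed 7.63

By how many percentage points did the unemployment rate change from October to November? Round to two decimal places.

The unemployment rate changed by −0.79 percentage points.

October: labor force = 171.91 + 9.30 = 181.21; u = 9.30/181.21 = 5.13%.
November: labor force = 168.20 + 7.63 = 175.83; u = 7.63/175.83 = 4.34%.
Change = 4.34% − 5.13% = −0.79 pp.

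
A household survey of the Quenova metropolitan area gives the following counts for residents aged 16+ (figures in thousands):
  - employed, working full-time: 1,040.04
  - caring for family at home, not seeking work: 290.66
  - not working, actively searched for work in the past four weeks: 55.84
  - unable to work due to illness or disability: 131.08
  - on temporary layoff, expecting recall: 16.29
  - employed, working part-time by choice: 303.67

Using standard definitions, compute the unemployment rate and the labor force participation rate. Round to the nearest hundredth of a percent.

Employed = 1,040.04 + 303.67 = 1,343.71 thousand.
Unemployed = 55.84 + 16.29 = 72.13 thousand (jobless and actively searching, or on temporary layoff).
Labor force = 1,343.71 + 72.13 = 1,415.84 thousand.
Not in labor force = 290.66 + 131.08 = 421.74 thousand (those not working and not actively searching are outside the labor force).
Civilian working-age population = 1,415.84 + 421.74 = 1,837.58 thousand.
Unemployment rate = 72.13 / 1,415.84 = 5.09%.
Labor force participation rate = 1,415.84 / 1,837.58 = 77.05%.

Unemployment rate ≈ 5.09%; labor force participation rate ≈ 77.05%.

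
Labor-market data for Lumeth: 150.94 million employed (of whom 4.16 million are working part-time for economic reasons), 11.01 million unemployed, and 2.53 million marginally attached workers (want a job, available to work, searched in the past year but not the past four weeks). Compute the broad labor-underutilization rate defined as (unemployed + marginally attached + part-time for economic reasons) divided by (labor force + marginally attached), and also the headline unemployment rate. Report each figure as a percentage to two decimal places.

Labor force = 150.94 + 11.01 = 161.95 million.
Numerator = 11.01 + 2.53 + 4.16 = 17.70 million.
Denominator = 161.95 + 2.53 = 164.48 million.
Broad rate = 17.70 / 164.48 = 10.76%.
Headline unemployment rate = 11.01 / 161.95 = 6.80%.

Broad underutilization rate ≈ 10.76%; headline unemployment rate ≈ 6.80%.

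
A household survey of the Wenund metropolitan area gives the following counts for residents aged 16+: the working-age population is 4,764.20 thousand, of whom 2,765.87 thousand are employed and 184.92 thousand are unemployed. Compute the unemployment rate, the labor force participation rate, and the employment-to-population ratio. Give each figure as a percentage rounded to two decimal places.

Labor force = employed + unemployed = 2,765.87 + 184.92 = 2,950.79 thousand.
Unemployment rate = 184.92 / 2,950.79 = 6.27%.
Labor force participation rate = 2,950.79 / 4,764.20 = 61.94%.
Employment-population ratio = 2,765.87 / 4,764.20 = 58.06%.

Unemployment rate ≈ 6.27%; labor force participation rate ≈ 61.94%; employment-population ratio ≈ 58.06%.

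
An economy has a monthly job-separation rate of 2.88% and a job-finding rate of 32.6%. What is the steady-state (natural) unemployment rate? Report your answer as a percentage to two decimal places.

Steady-state unemployment rate ≈ 8.12%.

At steady state the flows balance: s·E = f·U, so U/(E+U) = s/(s+f).
u* = 2.88 / (2.88 + 32.6) = 2.88 / 35.48 = 8.12%.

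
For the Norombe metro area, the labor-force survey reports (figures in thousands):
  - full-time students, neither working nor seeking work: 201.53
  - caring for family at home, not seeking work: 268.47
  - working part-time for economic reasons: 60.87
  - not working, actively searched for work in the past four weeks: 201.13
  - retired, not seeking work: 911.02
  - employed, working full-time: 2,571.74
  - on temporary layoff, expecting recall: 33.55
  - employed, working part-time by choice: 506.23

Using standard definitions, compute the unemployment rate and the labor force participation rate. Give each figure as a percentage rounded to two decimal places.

Unemployment rate ≈ 6.96%; labor force participation rate ≈ 70.95%.

Employed = 60.87 + 2,571.74 + 506.23 = 3,138.84 thousand (anyone who worked, including part-time for economic reasons, counts as employed).
Unemployed = 201.13 + 33.55 = 234.68 thousand (jobless and actively searching, or on temporary layoff).
Labor force = 3,138.84 + 234.68 = 3,373.52 thousand.
Not in labor force = 201.53 + 268.47 + 911.02 = 1,381.02 thousand (those not working and not actively searching are outside the labor force).
Civilian working-age population = 3,373.52 + 1,381.02 = 4,754.54 thousand.
Unemployment rate = 234.68 / 3,373.52 = 6.96%.
Labor force participation rate = 3,373.52 / 4,754.54 = 70.95%.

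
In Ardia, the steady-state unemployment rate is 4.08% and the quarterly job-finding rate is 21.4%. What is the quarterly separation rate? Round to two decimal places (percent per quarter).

From u* = s/(s+f): s = u·f/(1−u).
s = 0.0408 × 21.4 / (1 − 0.0408) = 0.8731 / 0.9592 ≈ 0.91% per quarter.

Separation rate ≈ 0.91% per quarter.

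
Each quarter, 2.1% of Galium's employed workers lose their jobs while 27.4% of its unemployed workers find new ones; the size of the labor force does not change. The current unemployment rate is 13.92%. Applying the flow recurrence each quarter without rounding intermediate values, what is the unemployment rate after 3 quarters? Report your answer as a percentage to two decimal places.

Unemployment rate after three quarters ≈ 9.50%.

With a fixed labor force, u_{t+1} = u_t + s·(1−u_t) − f·u_t = u_t·(1−s−f) + s.
Here 1−s−f = 0.705 and s = 0.021.
u_1 = 0.139200 × 0.705 + 0.021 = 0.119136.
u_2 = 0.119136 × 0.705 + 0.021 = 0.104991.
u_3 = 0.104991 × 0.705 + 0.021 = 0.095019.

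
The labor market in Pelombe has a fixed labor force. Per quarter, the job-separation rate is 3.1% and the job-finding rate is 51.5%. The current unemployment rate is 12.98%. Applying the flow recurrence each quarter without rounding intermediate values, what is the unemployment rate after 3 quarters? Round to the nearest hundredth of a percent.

With a fixed labor force, u_{t+1} = u_t + s·(1−u_t) − f·u_t = u_t·(1−s−f) + s.
Here 1−s−f = 0.454 and s = 0.031.
u_1 = 0.129800 × 0.454 + 0.031 = 0.089929.
u_2 = 0.089929 × 0.454 + 0.031 = 0.071828.
u_3 = 0.071828 × 0.454 + 0.031 = 0.063610.

Unemployment rate after three quarters ≈ 6.36%.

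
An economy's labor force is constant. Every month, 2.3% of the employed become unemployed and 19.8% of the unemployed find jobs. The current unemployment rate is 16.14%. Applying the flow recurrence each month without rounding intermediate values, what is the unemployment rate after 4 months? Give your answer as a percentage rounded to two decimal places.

With a fixed labor force, u_{t+1} = u_t + s·(1−u_t) − f·u_t = u_t·(1−s−f) + s.
Here 1−s−f = 0.779 and s = 0.023.
u_1 = 0.161400 × 0.779 + 0.023 = 0.148731.
u_2 = 0.148731 × 0.779 + 0.023 = 0.138861.
u_3 = 0.138861 × 0.779 + 0.023 = 0.131173.
u_4 = 0.131173 × 0.779 + 0.023 = 0.125184.

Unemployment rate after four months ≈ 12.52%.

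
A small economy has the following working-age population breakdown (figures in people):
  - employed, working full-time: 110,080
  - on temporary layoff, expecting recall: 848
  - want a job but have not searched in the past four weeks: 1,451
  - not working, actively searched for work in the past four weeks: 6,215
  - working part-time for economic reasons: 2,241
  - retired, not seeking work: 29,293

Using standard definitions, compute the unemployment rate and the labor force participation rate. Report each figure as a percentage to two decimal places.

Employed = 110,080 + 2,241 = 112,321 (anyone who worked, including part-time for economic reasons, counts as employed).
Unemployed = 848 + 6,215 = 7,063 (jobless and actively searching, or on temporary layoff).
Labor force = 112,321 + 7,063 = 119,384.
Not in labor force = 1,451 + 29,293 = 30,744 (those not working and not actively searching are outside the labor force — including those who want a job but have given up searching).
Civilian working-age population = 119,384 + 30,744 = 150,128.
Unemployment rate = 7,063 / 119,384 = 5.92%.
Labor force participation rate = 119,384 / 150,128 = 79.52%.

Unemployment rate ≈ 5.92%; labor force participation rate ≈ 79.52%.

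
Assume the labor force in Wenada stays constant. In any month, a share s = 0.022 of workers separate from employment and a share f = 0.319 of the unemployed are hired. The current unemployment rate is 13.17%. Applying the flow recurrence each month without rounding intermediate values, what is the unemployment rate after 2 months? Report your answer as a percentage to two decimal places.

With a fixed labor force, u_{t+1} = u_t + s·(1−u_t) − f·u_t = u_t·(1−s−f) + s.
Here 1−s−f = 0.659 and s = 0.022.
u_1 = 0.131700 × 0.659 + 0.022 = 0.108790.
u_2 = 0.108790 × 0.659 + 0.022 = 0.093693.

Unemployment rate after two months ≈ 9.37%.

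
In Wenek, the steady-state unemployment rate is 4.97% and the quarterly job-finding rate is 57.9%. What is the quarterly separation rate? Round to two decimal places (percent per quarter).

Separation rate ≈ 3.03% per quarter.

From u* = s/(s+f): s = u·f/(1−u).
s = 0.0497 × 57.9 / (1 − 0.0497) = 2.8776 / 0.9503 ≈ 3.03% per quarter.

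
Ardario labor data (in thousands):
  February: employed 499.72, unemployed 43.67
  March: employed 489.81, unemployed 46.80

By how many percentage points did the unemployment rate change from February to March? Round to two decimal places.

February: labor force = 499.72 + 43.67 = 543.39; u = 43.67/543.39 = 8.04%.
March: labor force = 489.81 + 46.80 = 536.61; u = 46.80/536.61 = 8.72%.
Change = 8.72% − 8.04% = +0.68 pp.

The unemployment rate changed by +0.68 percentage points.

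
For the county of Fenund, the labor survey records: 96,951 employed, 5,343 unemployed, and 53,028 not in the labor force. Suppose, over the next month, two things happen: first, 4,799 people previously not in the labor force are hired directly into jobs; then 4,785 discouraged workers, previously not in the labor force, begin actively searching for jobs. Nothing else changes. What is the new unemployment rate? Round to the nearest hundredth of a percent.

Initially, labor force = 96,951 + 5,343 = 102,294, so u = 5,343/102,294 = 5.22%.
After the first change, employed and labor force both rise by 4,799; unemployed unchanged → E = 101,750, U = 5,343, labor force = 107,093.
After the second change, unemployed and labor force both rise by 4,785 → E = 101,750, U = 10,128, labor force = 111,878.
New unemployment rate = 10,128 / 111,878 = 9.05%.

New unemployment rate ≈ 9.05%.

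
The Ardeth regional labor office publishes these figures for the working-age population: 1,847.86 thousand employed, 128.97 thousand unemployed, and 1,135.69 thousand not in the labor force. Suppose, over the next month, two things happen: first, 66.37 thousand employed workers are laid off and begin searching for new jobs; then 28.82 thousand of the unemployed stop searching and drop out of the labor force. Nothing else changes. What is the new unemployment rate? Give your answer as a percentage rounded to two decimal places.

Initially, labor force = 1,847.86 + 128.97 = 1,976.83 thousand, so u = 128.97/1,976.83 = 6.52%.
After the first change, employed falls and unemployed rises by 66.37; labor force unchanged → E = 1,781.49, U = 195.34, labor force = 1,976.83 thousand.
After the second change, unemployed and labor force both fall by 28.82 → E = 1,781.49, U = 166.52, labor force = 1,948.01 thousand.
New unemployment rate = 166.52 / 1,948.01 = 8.55%.

New unemployment rate ≈ 8.55%.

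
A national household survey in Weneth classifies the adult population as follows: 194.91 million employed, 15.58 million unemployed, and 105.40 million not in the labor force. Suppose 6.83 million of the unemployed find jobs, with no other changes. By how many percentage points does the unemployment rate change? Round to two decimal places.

Initially, labor force = 194.91 + 15.58 = 210.49 million, so u = 15.58/210.49 = 7.40%.
After the change, unemployed falls and employed rises by 6.83; labor force unchanged → E = 201.74, U = 8.75, labor force = 210.49 million.
New unemployment rate = 8.75 / 210.49 = 4.16%.
Change = 4.16% − 7.40% = −3.24 percentage points.

The unemployment rate changes by −3.24 percentage points.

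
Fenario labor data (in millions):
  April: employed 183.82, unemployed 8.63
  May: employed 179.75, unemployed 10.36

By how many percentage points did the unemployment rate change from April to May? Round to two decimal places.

April: labor force = 183.82 + 8.63 = 192.45; u = 8.63/192.45 = 4.48%.
May: labor force = 179.75 + 10.36 = 190.11; u = 10.36/190.11 = 5.45%.
Change = 5.45% − 4.48% = +0.97 pp.

The unemployment rate changed by +0.97 percentage points.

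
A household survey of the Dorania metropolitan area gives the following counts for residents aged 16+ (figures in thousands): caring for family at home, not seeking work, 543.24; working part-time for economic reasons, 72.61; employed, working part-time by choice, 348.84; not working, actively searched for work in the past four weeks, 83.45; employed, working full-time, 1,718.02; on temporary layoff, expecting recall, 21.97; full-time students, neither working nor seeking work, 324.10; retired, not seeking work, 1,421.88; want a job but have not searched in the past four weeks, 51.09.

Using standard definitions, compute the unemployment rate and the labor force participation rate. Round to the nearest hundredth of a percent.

Unemployment rate ≈ 4.70%; labor force participation rate ≈ 48.96%.

Employed = 72.61 + 348.84 + 1,718.02 = 2,139.47 thousand (anyone who worked, including part-time for economic reasons, counts as employed).
Unemployed = 83.45 + 21.97 = 105.42 thousand (jobless and actively searching, or on temporary layoff).
Labor force = 2,139.47 + 105.42 = 2,244.89 thousand.
Not in labor force = 543.24 + 324.10 + 1,421.88 + 51.09 = 2,340.31 thousand (those not working and not actively searching are outside the labor force — including those who want a job but have given up searching).
Civilian working-age population = 2,244.89 + 2,340.31 = 4,585.20 thousand.
Unemployment rate = 105.42 / 2,244.89 = 4.70%.
Labor force participation rate = 2,244.89 / 4,585.20 = 48.96%.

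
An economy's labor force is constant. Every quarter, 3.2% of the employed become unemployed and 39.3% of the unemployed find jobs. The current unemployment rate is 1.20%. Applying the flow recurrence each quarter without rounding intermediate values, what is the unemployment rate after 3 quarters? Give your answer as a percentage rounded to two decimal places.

Unemployment rate after three quarters ≈ 6.33%.

With a fixed labor force, u_{t+1} = u_t + s·(1−u_t) − f·u_t = u_t·(1−s−f) + s.
Here 1−s−f = 0.575 and s = 0.032.
u_1 = 0.012000 × 0.575 + 0.032 = 0.038900.
u_2 = 0.038900 × 0.575 + 0.032 = 0.054367.
u_3 = 0.054367 × 0.575 + 0.032 = 0.063261.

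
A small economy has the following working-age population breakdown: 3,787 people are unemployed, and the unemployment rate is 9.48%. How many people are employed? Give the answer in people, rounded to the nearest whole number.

Labor force = U / u = 3,787 / 0.0948 ≈ 39,947.
Employed = labor force − unemployed = 39,947 − 3,787 = 36,160.

About 36,160 are employed.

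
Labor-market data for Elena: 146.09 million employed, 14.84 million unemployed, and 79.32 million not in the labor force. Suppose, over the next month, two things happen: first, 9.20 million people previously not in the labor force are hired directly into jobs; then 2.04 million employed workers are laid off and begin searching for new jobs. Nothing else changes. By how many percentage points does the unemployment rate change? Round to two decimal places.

Initially, labor force = 146.09 + 14.84 = 160.93 million, so u = 14.84/160.93 = 9.22%.
After the first change, employed and labor force both rise by 9.20; unemployed unchanged → E = 155.29, U = 14.84, labor force = 170.13 million.
After the second change, employed falls and unemployed rises by 2.04; labor force unchanged → E = 153.25, U = 16.88, labor force = 170.13 million.
New unemployment rate = 16.88 / 170.13 = 9.92%.
Change = 9.92% − 9.22% = +0.70 percentage points.

The unemployment rate changes by +0.70 percentage points.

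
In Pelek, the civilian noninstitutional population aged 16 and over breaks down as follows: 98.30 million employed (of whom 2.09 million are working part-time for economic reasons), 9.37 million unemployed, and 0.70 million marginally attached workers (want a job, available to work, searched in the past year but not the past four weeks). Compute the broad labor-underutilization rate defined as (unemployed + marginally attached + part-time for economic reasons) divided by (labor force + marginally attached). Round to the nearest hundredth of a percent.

Broad underutilization rate ≈ 11.22%.

Labor force = 98.30 + 9.37 = 107.67 million.
Numerator = 9.37 + 0.70 + 2.09 = 12.16 million.
Denominator = 107.67 + 0.70 = 108.37 million.
Broad rate = 12.16 / 108.37 = 11.22%.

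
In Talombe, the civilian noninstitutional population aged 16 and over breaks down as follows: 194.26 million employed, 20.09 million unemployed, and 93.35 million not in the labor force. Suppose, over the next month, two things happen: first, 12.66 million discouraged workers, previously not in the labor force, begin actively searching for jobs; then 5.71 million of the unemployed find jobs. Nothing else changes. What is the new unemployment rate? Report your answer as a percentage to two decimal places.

Initially, labor force = 194.26 + 20.09 = 214.35 million, so u = 20.09/214.35 = 9.37%.
After the first change, unemployed and labor force both rise by 12.66 → E = 194.26, U = 32.75, labor force = 227.01 million.
After the second change, unemployed falls and employed rises by 5.71; labor force unchanged → E = 199.97, U = 27.04, labor force = 227.01 million.
New unemployment rate = 27.04 / 227.01 = 11.91%.

New unemployment rate ≈ 11.91%.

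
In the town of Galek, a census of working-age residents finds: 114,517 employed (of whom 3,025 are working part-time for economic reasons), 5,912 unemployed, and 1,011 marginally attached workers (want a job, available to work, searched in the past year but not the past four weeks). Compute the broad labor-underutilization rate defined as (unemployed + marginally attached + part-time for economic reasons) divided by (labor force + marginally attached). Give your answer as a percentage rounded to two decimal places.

Broad underutilization rate ≈ 8.19%.

Labor force = 114,517 + 5,912 = 120,429.
Numerator = 5,912 + 1,011 + 3,025 = 9,948.
Denominator = 120,429 + 1,011 = 121,440.
Broad rate = 9,948 / 121,440 = 8.19%.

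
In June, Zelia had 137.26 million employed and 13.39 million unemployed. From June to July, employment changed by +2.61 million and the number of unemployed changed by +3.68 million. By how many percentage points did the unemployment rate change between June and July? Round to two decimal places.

The unemployment rate changed by +1.99 percentage points.

June: labor force = 137.26 + 13.39 = 150.65; u = 13.39/150.65 = 8.89%.
July: labor force = 139.87 + 17.07 = 156.94; u = 17.07/156.94 = 10.88%.
Change = 10.88% − 8.89% = +1.99 pp.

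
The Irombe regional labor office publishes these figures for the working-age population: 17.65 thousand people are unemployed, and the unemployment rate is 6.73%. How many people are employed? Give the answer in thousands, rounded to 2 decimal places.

About 244.61 thousand are employed.

Labor force = U / u = 17.65 / 0.0673 ≈ 262.26 thousand.
Employed = labor force − unemployed = 262.26 − 17.65 = 244.61 thousand.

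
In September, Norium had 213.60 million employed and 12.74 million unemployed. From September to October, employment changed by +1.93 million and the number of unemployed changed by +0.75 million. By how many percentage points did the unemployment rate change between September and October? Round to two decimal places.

September: labor force = 213.60 + 12.74 = 226.34; u = 12.74/226.34 = 5.63%.
October: labor force = 215.53 + 13.49 = 229.02; u = 13.49/229.02 = 5.89%.
Change = 5.89% − 5.63% = +0.26 pp.

The unemployment rate changed by +0.26 percentage points.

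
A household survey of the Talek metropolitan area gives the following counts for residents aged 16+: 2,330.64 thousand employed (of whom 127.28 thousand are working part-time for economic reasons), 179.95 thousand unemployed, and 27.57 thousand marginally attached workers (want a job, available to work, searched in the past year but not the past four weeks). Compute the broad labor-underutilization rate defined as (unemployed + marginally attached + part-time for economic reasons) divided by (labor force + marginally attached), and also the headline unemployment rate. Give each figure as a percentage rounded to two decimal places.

Labor force = 2,330.64 + 179.95 = 2,510.59 thousand.
Numerator = 179.95 + 27.57 + 127.28 = 334.80 thousand.
Denominator = 2,510.59 + 27.57 = 2,538.16 thousand.
Broad rate = 334.80 / 2,538.16 = 13.19%.
Headline unemployment rate = 179.95 / 2,510.59 = 7.17%.

Broad underutilization rate ≈ 13.19%; headline unemployment rate ≈ 7.17%.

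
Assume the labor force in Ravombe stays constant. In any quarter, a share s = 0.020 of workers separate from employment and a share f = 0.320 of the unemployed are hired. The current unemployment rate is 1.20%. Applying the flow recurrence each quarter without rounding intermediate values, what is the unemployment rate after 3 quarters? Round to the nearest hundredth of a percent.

With a fixed labor force, u_{t+1} = u_t + s·(1−u_t) − f·u_t = u_t·(1−s−f) + s.
Here 1−s−f = 0.660 and s = 0.020.
u_1 = 0.012000 × 0.660 + 0.020 = 0.027920.
u_2 = 0.027920 × 0.660 + 0.020 = 0.038427.
u_3 = 0.038427 × 0.660 + 0.020 = 0.045362.

Unemployment rate after three quarters ≈ 4.54%.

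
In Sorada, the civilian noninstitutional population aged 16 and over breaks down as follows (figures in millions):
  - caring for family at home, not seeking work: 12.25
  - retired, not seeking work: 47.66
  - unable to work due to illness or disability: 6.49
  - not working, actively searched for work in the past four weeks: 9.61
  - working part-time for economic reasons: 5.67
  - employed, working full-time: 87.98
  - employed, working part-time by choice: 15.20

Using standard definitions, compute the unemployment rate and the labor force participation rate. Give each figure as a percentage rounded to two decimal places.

Employed = 5.67 + 87.98 + 15.20 = 108.85 million (anyone who worked, including part-time for economic reasons, counts as employed).
Unemployed = 9.61 million.
Labor force = 108.85 + 9.61 = 118.46 million.
Not in labor force = 12.25 + 47.66 + 6.49 = 66.40 million (those not working and not actively searching are outside the labor force).
Civilian working-age population = 118.46 + 66.40 = 184.86 million.
Unemployment rate = 9.61 / 118.46 = 8.11%.
Labor force participation rate = 118.46 / 184.86 = 64.08%.

Unemployment rate ≈ 8.11%; labor force participation rate ≈ 64.08%.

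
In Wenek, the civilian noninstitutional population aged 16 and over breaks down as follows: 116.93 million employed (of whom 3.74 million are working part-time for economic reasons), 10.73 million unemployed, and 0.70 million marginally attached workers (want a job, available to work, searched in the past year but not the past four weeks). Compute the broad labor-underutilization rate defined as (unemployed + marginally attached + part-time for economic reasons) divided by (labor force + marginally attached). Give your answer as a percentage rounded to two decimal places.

Broad underutilization rate ≈ 11.82%.

Labor force = 116.93 + 10.73 = 127.66 million.
Numerator = 10.73 + 0.70 + 3.74 = 15.17 million.
Denominator = 127.66 + 0.70 = 128.36 million.
Broad rate = 15.17 / 128.36 = 11.82%.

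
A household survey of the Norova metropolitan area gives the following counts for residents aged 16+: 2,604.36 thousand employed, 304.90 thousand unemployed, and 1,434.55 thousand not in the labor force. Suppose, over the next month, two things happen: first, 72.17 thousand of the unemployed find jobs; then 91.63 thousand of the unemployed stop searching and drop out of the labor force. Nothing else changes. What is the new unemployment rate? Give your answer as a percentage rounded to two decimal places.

New unemployment rate ≈ 5.01%.

Initially, labor force = 2,604.36 + 304.90 = 2,909.26 thousand, so u = 304.90/2,909.26 = 10.48%.
After the first change, unemployed falls and employed rises by 72.17; labor force unchanged → E = 2,676.53, U = 232.73, labor force = 2,909.26 thousand.
After the second change, unemployed and labor force both fall by 91.63 → E = 2,676.53, U = 141.10, labor force = 2,817.63 thousand.
New unemployment rate = 141.10 / 2,817.63 = 5.01%.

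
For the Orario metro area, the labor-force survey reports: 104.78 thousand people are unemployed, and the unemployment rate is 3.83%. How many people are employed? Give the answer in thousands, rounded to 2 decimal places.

About 2,630.99 thousand are employed.

Labor force = U / u = 104.78 / 0.0383 ≈ 2,735.77 thousand.
Employed = labor force − unemployed = 2,735.77 − 104.78 = 2,630.99 thousand.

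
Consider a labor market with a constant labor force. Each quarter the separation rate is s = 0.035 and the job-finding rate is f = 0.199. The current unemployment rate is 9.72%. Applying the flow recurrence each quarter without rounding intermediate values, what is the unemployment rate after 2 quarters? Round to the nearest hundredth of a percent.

Unemployment rate after two quarters ≈ 11.88%.

With a fixed labor force, u_{t+1} = u_t + s·(1−u_t) − f·u_t = u_t·(1−s−f) + s.
Here 1−s−f = 0.766 and s = 0.035.
u_1 = 0.097200 × 0.766 + 0.035 = 0.109455.
u_2 = 0.109455 × 0.766 + 0.035 = 0.118843.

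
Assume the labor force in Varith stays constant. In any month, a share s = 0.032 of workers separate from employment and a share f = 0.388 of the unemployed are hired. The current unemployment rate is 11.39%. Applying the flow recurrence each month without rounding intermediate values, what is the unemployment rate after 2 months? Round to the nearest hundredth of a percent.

Unemployment rate after two months ≈ 8.89%.

With a fixed labor force, u_{t+1} = u_t + s·(1−u_t) − f·u_t = u_t·(1−s−f) + s.
Here 1−s−f = 0.580 and s = 0.032.
u_1 = 0.113900 × 0.580 + 0.032 = 0.098062.
u_2 = 0.098062 × 0.580 + 0.032 = 0.088876.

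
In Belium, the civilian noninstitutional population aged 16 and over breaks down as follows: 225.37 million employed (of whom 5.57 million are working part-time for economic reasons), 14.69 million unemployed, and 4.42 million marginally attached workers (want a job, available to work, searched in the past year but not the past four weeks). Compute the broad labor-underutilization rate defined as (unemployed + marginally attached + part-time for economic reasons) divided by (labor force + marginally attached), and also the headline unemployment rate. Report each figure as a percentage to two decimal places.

Broad underutilization rate ≈ 10.09%; headline unemployment rate ≈ 6.12%.

Labor force = 225.37 + 14.69 = 240.06 million.
Numerator = 14.69 + 4.42 + 5.57 = 24.68 million.
Denominator = 240.06 + 4.42 = 244.48 million.
Broad rate = 24.68 / 244.48 = 10.09%.
Headline unemployment rate = 14.69 / 240.06 = 6.12%.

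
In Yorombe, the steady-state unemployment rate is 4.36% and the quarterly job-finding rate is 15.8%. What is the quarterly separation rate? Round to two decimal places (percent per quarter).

From u* = s/(s+f): s = u·f/(1−u).
s = 0.0436 × 15.8 / (1 − 0.0436) = 0.6889 / 0.9564 ≈ 0.72% per quarter.

Separation rate ≈ 0.72% per quarter.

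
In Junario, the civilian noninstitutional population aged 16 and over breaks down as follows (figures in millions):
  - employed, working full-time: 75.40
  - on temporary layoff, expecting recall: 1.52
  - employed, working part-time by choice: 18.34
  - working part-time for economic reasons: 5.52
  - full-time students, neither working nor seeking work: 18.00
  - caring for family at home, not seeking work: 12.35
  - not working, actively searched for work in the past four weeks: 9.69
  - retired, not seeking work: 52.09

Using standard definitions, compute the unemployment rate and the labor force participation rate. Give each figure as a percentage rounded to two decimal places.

Employed = 75.40 + 18.34 + 5.52 = 99.26 million (anyone who worked, including part-time for economic reasons, counts as employed).
Unemployed = 1.52 + 9.69 = 11.21 million (jobless and actively searching, or on temporary layoff).
Labor force = 99.26 + 11.21 = 110.47 million.
Not in labor force = 18.00 + 12.35 + 52.09 = 82.44 million (those not working and not actively searching are outside the labor force).
Civilian working-age population = 110.47 + 82.44 = 192.91 million.
Unemployment rate = 11.21 / 110.47 = 10.15%.
Labor force participation rate = 110.47 / 192.91 = 57.27%.

Unemployment rate ≈ 10.15%; labor force participation rate ≈ 57.27%.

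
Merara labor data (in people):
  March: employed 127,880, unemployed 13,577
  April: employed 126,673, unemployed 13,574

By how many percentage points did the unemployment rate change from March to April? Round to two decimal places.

The unemployment rate changed by +0.08 percentage points.

March: labor force = 127,880 + 13,577 = 141,457; u = 13,577/141,457 = 9.60%.
April: labor force = 126,673 + 13,574 = 140,247; u = 13,574/140,247 = 9.68%.
Change = 9.68% − 9.60% = +0.08 pp.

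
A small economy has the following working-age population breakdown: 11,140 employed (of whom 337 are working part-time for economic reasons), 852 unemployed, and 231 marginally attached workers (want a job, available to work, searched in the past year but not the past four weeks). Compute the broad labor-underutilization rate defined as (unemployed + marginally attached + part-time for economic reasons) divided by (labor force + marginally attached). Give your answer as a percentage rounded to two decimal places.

Broad underutilization rate ≈ 11.62%.

Labor force = 11,140 + 852 = 11,992.
Numerator = 852 + 231 + 337 = 1,420.
Denominator = 11,992 + 231 = 12,223.
Broad rate = 1,420 / 12,223 = 11.62%.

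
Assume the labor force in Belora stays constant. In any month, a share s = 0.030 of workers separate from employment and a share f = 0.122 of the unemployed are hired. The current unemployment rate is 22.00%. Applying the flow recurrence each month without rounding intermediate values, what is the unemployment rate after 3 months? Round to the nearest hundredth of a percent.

Unemployment rate after three months ≈ 21.12%.

With a fixed labor force, u_{t+1} = u_t + s·(1−u_t) − f·u_t = u_t·(1−s−f) + s.
Here 1−s−f = 0.848 and s = 0.030.
u_1 = 0.220000 × 0.848 + 0.030 = 0.216560.
u_2 = 0.216560 × 0.848 + 0.030 = 0.213643.
u_3 = 0.213643 × 0.848 + 0.030 = 0.211169.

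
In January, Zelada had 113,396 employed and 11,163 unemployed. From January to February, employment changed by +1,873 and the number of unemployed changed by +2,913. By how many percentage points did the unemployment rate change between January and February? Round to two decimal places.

January: labor force = 113,396 + 11,163 = 124,559; u = 11,163/124,559 = 8.96%.
February: labor force = 115,269 + 14,076 = 129,345; u = 14,076/129,345 = 10.88%.
Change = 10.88% − 8.96% = +1.92 pp.

The unemployment rate changed by +1.92 percentage points.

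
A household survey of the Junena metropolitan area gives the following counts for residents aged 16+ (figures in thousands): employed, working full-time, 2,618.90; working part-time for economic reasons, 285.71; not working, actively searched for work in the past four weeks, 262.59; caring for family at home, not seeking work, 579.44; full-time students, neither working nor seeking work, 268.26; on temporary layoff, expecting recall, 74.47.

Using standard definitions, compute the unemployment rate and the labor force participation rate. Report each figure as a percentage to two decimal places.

Employed = 2,618.90 + 285.71 = 2,904.61 thousand (anyone who worked, including part-time for economic reasons, counts as employed).
Unemployed = 262.59 + 74.47 = 337.06 thousand (jobless and actively searching, or on temporary layoff).
Labor force = 2,904.61 + 337.06 = 3,241.67 thousand.
Not in labor force = 579.44 + 268.26 = 847.70 thousand (those not working and not actively searching are outside the labor force).
Civilian working-age population = 3,241.67 + 847.70 = 4,089.37 thousand.
Unemployment rate = 337.06 / 3,241.67 = 10.40%.
Labor force participation rate = 3,241.67 / 4,089.37 = 79.27%.

Unemployment rate ≈ 10.40%; labor force participation rate ≈ 79.27%.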